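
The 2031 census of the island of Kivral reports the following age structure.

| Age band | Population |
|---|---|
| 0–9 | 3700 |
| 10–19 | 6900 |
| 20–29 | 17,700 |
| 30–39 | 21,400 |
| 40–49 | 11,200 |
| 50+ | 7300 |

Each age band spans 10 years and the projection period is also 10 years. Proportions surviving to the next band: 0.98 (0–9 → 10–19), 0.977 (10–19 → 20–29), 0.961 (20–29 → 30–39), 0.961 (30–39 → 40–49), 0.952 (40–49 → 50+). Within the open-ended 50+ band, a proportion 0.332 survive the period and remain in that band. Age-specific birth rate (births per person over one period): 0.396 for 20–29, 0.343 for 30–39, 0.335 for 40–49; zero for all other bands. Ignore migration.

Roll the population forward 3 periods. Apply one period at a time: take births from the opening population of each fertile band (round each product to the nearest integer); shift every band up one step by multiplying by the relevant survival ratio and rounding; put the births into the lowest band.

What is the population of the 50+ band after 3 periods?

23504

Period 1:
Births: 17700 × 0.396 = 7009 ; 21400 × 0.343 = 7340 ; 11200 × 0.335 = 3752 → 18101
10–19: 3700 × 0.98 = 3626
20–29: 6900 × 0.977 = 6741
30–39: 17700 × 0.961 = 17010
40–49: 21400 × 0.961 = 20565
50+: 11200 × 0.952 + 7300 × 0.332 = 10662 + 2424 = 13086
End of period: [18101, 3626, 6741, 17010, 20565, 13086]
Period 2:
Births: 6741 × 0.396 = 2669 ; 17010 × 0.343 = 5834 ; 20565 × 0.335 = 6889 → 15392
10–19: 18101 × 0.98 = 17739
20–29: 3626 × 0.977 = 3543
30–39: 6741 × 0.961 = 6478
40–49: 17010 × 0.961 = 16347
50+: 20565 × 0.952 + 13086 × 0.332 = 19578 + 4345 = 23923
End of period: [15392, 17739, 3543, 6478, 16347, 23923]
Period 3:
Births: 3543 × 0.396 = 1403 ; 6478 × 0.343 = 2222 ; 16347 × 0.335 = 5476 → 9101
10–19: 15392 × 0.98 = 15084
20–29: 17739 × 0.977 = 17331
30–39: 3543 × 0.961 = 3405
40–49: 6478 × 0.961 = 6225
50+: 16347 × 0.952 + 23923 × 0.332 = 15562 + 7942 = 23504
End of period: [9101, 15084, 17331, 3405, 6225, 23504]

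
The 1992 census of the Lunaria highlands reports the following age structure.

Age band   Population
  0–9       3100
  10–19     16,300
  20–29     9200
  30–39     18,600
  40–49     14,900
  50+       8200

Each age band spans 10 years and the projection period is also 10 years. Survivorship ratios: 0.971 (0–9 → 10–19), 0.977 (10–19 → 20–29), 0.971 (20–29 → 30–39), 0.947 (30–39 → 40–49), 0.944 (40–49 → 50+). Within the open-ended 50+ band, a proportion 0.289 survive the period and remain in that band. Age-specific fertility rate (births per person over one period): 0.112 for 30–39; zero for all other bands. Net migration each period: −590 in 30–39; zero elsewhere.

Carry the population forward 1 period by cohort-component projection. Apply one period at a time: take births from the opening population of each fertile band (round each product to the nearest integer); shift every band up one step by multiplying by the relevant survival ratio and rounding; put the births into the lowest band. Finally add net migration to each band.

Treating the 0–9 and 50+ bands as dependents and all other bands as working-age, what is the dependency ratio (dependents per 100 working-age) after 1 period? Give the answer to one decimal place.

Numbering the bands 1..6 from youngest to oldest:
[period 1]
Births: 18600 * 0.112 = 2083
Band 2: 3100 * 0.971 = 3010
Band 3: 16300 * 0.977 = 15925
Band 4: 9200 * 0.971 = 8933
Band 5: 18600 * 0.947 = 17614
Band 6: 14900 * 0.944 + 8200 * 0.289 = 14066 + 2370 = 16436
Net migration: Band 4 − 590 → 8343
End of period: [2083, 3010, 15925, 8343, 17614, 16436]
Dependents (band 0–9 + band 50+) = 2083 + 16436 = 18519; working-age = 44892; ratio = 18519/44892 × 100 = 41.3

41.3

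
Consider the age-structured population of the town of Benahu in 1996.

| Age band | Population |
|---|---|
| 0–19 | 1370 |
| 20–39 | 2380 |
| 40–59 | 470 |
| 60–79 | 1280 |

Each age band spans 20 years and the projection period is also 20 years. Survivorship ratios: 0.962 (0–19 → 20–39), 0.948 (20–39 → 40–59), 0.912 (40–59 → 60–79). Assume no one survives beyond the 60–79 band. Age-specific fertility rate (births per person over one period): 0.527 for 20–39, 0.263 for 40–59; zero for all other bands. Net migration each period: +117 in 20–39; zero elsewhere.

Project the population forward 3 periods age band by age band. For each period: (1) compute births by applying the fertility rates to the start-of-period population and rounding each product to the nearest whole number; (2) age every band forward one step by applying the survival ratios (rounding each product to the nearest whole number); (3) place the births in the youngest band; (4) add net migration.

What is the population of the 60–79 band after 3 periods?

1240

Call the groups 1 to 4, youngest first.
Period 1:
Births: 2380 * 0.527 = 1254 ; 470 * 0.263 = 124 ⇒ total 1378
Group 2: 1370 * 0.962 = 1318
Group 3: 2380 * 0.948 = 2256
Group 4: 470 * 0.912 = 429
Net migration: Group 2 + 117 → 1435
→ [1378, 1435, 2256, 429]
Period 2:
Births: 1435 * 0.527 = 756 ; 2256 * 0.263 = 593 ⇒ total 1349
Group 2: 1378 * 0.962 = 1326
Group 3: 1435 * 0.948 = 1360
Group 4: 2256 * 0.912 = 2057
Net migration: Group 2 + 117 → 1443
→ [1349, 1443, 1360, 2057]
Period 3:
Births: 1443 * 0.527 = 760 ; 1360 * 0.263 = 358 ⇒ total 1118
Group 2: 1349 * 0.962 = 1298
Group 3: 1443 * 0.948 = 1368
Group 4: 1360 * 0.912 = 1240
Net migration: Group 2 + 117 → 1415
→ [1118, 1415, 1368, 1240]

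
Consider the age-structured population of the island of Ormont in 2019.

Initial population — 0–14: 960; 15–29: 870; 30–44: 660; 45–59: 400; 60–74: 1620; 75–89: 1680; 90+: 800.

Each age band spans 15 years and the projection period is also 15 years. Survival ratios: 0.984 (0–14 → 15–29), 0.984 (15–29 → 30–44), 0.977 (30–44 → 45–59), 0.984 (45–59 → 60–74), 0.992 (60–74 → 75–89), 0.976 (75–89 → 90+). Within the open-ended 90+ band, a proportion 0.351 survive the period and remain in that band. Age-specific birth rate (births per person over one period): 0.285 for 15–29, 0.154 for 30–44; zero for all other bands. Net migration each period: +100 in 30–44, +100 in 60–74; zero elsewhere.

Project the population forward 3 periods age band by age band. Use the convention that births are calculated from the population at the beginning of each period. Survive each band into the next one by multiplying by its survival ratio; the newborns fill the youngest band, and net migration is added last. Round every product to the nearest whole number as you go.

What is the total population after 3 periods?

Period 1:
Births: 870 × 0.285 = 248  |  660 × 0.154 = 102 → total 350
15–29: 960 × 0.984 = 945
30–44: 870 × 0.984 = 856
45–59: 660 × 0.977 = 645
60–74: 400 × 0.984 = 394
75–89: 1620 × 0.992 = 1607
90+: 1680 × 0.976 + 800 × 0.351 = 1640 + 281 = 1921
Net migration: 30–44 + 100 → 956; 60–74 + 100 → 494
→ [350, 945, 956, 645, 494, 1607, 1921]
Period 2:
Births: 945 × 0.285 = 269  |  956 × 0.154 = 147 → total 416
15–29: 350 × 0.984 = 344
30–44: 945 × 0.984 = 930
45–59: 956 × 0.977 = 934
60–74: 645 × 0.984 = 635
75–89: 494 × 0.992 = 490
90+: 1607 × 0.976 + 1921 × 0.351 = 1568 + 674 = 2242
Net migration: 30–44 + 100 → 1030; 60–74 + 100 → 735
→ [416, 344, 1030, 934, 735, 490, 2242]
Period 3:
Births: 344 × 0.285 = 98  |  1030 × 0.154 = 159 → total 257
15–29: 416 × 0.984 = 409
30–44: 344 × 0.984 = 338
45–59: 1030 × 0.977 = 1006
60–74: 934 × 0.984 = 919
75–89: 735 × 0.992 = 729
90+: 490 × 0.976 + 2242 × 0.351 = 478 + 787 = 1265
Net migration: 30–44 + 100 → 438; 60–74 + 100 → 1019
→ [257, 409, 438, 1006, 1019, 729, 1265]
Total after period 3: 257 + 409 + 438 + 1006 + 1019 + 729 + 1265 = 5123

5123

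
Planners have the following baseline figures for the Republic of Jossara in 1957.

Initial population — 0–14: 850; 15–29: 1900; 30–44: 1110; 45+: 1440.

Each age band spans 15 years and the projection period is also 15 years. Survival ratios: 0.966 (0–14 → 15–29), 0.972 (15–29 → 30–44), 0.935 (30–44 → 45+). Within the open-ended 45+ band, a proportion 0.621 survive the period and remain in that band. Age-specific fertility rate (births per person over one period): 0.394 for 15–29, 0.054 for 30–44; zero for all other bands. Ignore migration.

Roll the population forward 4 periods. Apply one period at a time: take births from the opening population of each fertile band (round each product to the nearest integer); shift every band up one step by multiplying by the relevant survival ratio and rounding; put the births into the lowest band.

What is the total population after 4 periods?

3241

Period 1:
Births: 1900 × 0.394 = 749 ; 1110 × 0.054 = 60 → 809
15–29: 850 × 0.966 = 821
30–44: 1900 × 0.972 = 1847
45+: 1110 × 0.935 + 1440 × 0.621 = 1038 + 894 = 1932
Giving 809 / 821 / 1847 / 1932.
Period 2:
Births: 821 × 0.394 = 323 ; 1847 × 0.054 = 100 → 423
15–29: 809 × 0.966 = 781
30–44: 821 × 0.972 = 798
45+: 1847 × 0.935 + 1932 × 0.621 = 1727 + 1200 = 2927
Giving 423 / 781 / 798 / 2927.
Period 3:
Births: 781 × 0.394 = 308 ; 798 × 0.054 = 43 → 351
15–29: 423 × 0.966 = 409
30–44: 781 × 0.972 = 759
45+: 798 × 0.935 + 2927 × 0.621 = 746 + 1818 = 2564
Giving 351 / 409 / 759 / 2564.
Period 4:
Births: 409 × 0.394 = 161 ; 759 × 0.054 = 41 → 202
15–29: 351 × 0.966 = 339
30–44: 409 × 0.972 = 398
45+: 759 × 0.935 + 2564 × 0.621 = 710 + 1592 = 2302
Giving 202 / 339 / 398 / 2302.
Total after period 4: 202 + 339 + 398 + 2302 = 3241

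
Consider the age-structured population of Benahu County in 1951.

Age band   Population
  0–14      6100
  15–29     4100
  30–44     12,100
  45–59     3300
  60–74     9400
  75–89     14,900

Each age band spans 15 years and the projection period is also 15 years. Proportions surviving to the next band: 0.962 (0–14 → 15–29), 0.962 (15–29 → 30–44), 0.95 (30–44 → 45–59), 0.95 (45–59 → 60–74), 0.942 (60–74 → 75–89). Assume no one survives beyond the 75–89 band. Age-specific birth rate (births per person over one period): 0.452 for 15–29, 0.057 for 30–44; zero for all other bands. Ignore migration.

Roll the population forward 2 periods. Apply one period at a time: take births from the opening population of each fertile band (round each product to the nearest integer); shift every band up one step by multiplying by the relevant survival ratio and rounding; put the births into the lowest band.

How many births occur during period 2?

— Period 1 —
Births: 4100 × 0.452 = 1853, 12100 × 0.057 = 690 — total 2543
15–29: 6100 × 0.962 = 5868
30–44: 4100 × 0.962 = 3944
45–59: 12100 × 0.95 = 11495
60–74: 3300 × 0.95 = 3135
75–89: 9400 × 0.942 = 8855
Population now: 0–14=2543, 15–29=5868, 30–44=3944, 45–59=11495, 60–74=3135, 75–89=8855
— Period 2 —
Births: 5868 × 0.452 = 2652, 3944 × 0.057 = 225 — total 2877
15–29: 2543 × 0.962 = 2446
30–44: 5868 × 0.962 = 5645
45–59: 3944 × 0.95 = 3747
60–74: 11495 × 0.95 = 10920
75–89: 3135 × 0.942 = 2953
Population now: 0–14=2877, 15–29=2446, 30–44=5645, 45–59=3747, 60–74=10920, 75–89=2953

2877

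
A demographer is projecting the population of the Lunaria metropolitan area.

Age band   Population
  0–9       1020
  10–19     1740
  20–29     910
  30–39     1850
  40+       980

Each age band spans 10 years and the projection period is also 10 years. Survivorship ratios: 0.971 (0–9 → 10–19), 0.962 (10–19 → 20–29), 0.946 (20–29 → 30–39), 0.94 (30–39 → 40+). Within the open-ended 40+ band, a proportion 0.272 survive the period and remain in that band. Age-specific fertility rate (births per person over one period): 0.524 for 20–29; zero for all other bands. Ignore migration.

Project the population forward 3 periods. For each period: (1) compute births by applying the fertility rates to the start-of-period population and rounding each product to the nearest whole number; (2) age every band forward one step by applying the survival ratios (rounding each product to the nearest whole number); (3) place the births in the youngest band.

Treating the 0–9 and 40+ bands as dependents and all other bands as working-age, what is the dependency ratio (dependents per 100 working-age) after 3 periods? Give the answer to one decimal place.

(Groups numbered youngest = 1 to oldest = 5.)
After projecting period 1:
Births: 910 × 0.524 = 477
Group 2: 1020 × 0.971 = 990
Group 3: 1740 × 0.962 = 1674
Group 4: 910 × 0.946 = 861
Group 5: 1850 × 0.94 + 980 × 0.272 = 1739 + 267 = 2006
→ [477, 990, 1674, 861, 2006]
After projecting period 2:
Births: 1674 × 0.524 = 877
Group 2: 477 × 0.971 = 463
Group 3: 990 × 0.962 = 952
Group 4: 1674 × 0.946 = 1584
Group 5: 861 × 0.94 + 2006 × 0.272 = 809 + 546 = 1355
→ [877, 463, 952, 1584, 1355]
After projecting period 3:
Births: 952 × 0.524 = 499
Group 2: 877 × 0.971 = 852
Group 3: 463 × 0.962 = 445
Group 4: 952 × 0.946 = 901
Group 5: 1584 × 0.94 + 1355 × 0.272 = 1489 + 369 = 1858
→ [499, 852, 445, 901, 1858]
Dependents (band 0–9 + band 40+) = 499 + 1858 = 2357; working-age = 2198; ratio = 2357/2198 × 100 = 107.2

107.2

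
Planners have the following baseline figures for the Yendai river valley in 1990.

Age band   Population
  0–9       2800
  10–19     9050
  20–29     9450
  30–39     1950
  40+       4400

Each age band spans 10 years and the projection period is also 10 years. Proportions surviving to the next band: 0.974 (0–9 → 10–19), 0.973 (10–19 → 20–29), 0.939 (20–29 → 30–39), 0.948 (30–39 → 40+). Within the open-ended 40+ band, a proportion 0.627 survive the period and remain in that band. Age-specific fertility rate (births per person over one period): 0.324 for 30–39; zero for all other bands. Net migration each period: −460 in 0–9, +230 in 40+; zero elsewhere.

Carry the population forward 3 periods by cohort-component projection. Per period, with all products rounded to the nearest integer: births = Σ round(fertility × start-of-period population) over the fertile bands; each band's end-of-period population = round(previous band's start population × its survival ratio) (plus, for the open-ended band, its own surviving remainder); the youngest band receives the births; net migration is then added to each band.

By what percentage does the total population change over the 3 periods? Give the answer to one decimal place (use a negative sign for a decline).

— Period 1 —
Births: 1950 × 0.324 = 632
10–19: 2800 × 0.974 = 2727
20–29: 9050 × 0.973 = 8806
30–39: 9450 × 0.939 = 8874
40+: 1950 × 0.948 + 4400 × 0.627 = 1849 + 2759 = 4608
Net migration: 0–9 − 460 → 172; 40+ + 230 → 4838
End of period: [172, 2727, 8806, 8874, 4838]
— Period 2 —
Births: 8874 × 0.324 = 2875
10–19: 172 × 0.974 = 168
20–29: 2727 × 0.973 = 2653
30–39: 8806 × 0.939 = 8269
40+: 8874 × 0.948 + 4838 × 0.627 = 8413 + 3033 = 11446
Net migration: 0–9 − 460 → 2415; 40+ + 230 → 11676
End of period: [2415, 168, 2653, 8269, 11676]
— Period 3 —
Births: 8269 × 0.324 = 2679
10–19: 2415 × 0.974 = 2352
20–29: 168 × 0.973 = 163
30–39: 2653 × 0.939 = 2491
40+: 8269 × 0.948 + 11676 × 0.627 = 7839 + 7321 = 15160
Net migration: 0–9 − 460 → 2219; 40+ + 230 → 15390
End of period: [2219, 2352, 163, 2491, 15390]
Total: 27650 → 22615; change = -5035; percentage change = -18.2%

-18.2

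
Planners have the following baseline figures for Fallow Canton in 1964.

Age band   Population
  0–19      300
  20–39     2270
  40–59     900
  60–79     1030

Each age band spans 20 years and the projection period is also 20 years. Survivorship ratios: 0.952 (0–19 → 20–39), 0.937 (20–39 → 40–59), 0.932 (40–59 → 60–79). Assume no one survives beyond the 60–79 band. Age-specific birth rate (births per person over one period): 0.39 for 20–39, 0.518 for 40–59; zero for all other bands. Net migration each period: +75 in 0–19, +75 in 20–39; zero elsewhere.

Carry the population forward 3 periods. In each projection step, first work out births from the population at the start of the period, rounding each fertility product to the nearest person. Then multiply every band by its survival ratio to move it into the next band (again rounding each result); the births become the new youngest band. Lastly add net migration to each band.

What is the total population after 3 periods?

3797

— Period 1 —
Births: 2270 * 0.39 = 885  |  900 * 0.518 = 466 → total 1351
20–39: 300 * 0.952 = 286
40–59: 2270 * 0.937 = 2127
60–79: 900 * 0.932 = 839
Net migration: 0–19 + 75 → 1426; 20–39 + 75 → 361
Giving 1426 / 361 / 2127 / 839.
— Period 2 —
Births: 361 * 0.39 = 141  |  2127 * 0.518 = 1102 → total 1243
20–39: 1426 * 0.952 = 1358
40–59: 361 * 0.937 = 338
60–79: 2127 * 0.932 = 1982
Net migration: 0–19 + 75 → 1318; 20–39 + 75 → 1433
Giving 1318 / 1433 / 338 / 1982.
— Period 3 —
Births: 1433 * 0.39 = 559  |  338 * 0.518 = 175 → total 734
20–39: 1318 * 0.952 = 1255
40–59: 1433 * 0.937 = 1343
60–79: 338 * 0.932 = 315
Net migration: 0–19 + 75 → 809; 20–39 + 75 → 1330
Giving 809 / 1330 / 1343 / 315.
Total after period 3: 809 + 1330 + 1343 + 315 = 3797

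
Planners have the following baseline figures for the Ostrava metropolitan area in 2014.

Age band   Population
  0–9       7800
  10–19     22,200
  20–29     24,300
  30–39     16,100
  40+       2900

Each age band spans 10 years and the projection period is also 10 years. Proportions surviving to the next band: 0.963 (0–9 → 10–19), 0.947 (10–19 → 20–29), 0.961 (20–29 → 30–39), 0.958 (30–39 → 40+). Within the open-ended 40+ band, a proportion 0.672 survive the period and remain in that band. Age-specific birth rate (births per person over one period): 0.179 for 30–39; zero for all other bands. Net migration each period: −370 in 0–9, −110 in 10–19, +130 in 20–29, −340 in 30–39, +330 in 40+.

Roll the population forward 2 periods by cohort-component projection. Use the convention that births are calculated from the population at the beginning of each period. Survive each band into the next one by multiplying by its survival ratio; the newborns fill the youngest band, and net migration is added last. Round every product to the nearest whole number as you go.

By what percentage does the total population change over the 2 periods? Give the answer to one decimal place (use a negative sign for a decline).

— Period 1 —
Births: 16100 × 0.179 = 2882
10–19: 7800 × 0.963 = 7511
20–29: 22200 × 0.947 = 21023
30–39: 24300 × 0.961 = 23352
40+: 16100 × 0.958 + 2900 × 0.672 = 15424 + 1949 = 17373
Net migration: 0–9 − 370 → 2512; 10–19 − 110 → 7401; 20–29 + 130 → 21153; 30–39 − 340 → 23012; 40+ + 330 → 17703
Population now: 0–9=2512, 10–19=7401, 20–29=21153, 30–39=23012, 40+=17703
— Period 2 —
Births: 23012 × 0.179 = 4119
10–19: 2512 × 0.963 = 2419
20–29: 7401 × 0.947 = 7009
30–39: 21153 × 0.961 = 20328
40+: 23012 × 0.958 + 17703 × 0.672 = 22045 + 11896 = 33941
Net migration: 0–9 − 370 → 3749; 10–19 − 110 → 2309; 20–29 + 130 → 7139; 30–39 − 340 → 19988; 40+ + 330 → 34271
Population now: 0–9=3749, 10–19=2309, 20–29=7139, 30–39=19988, 40+=34271
Total: 73300 → 67456; change = -5844; percentage change = -8.0%

-8.0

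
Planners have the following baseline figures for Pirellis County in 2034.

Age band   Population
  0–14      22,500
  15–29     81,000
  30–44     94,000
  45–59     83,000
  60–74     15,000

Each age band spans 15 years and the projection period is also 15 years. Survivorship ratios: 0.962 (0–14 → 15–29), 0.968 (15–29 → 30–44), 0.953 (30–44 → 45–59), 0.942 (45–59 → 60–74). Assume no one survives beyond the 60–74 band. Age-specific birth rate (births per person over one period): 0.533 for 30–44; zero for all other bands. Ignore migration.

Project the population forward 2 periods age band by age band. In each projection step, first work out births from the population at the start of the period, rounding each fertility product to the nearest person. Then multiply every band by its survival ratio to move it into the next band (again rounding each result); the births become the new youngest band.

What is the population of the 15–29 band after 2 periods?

48198

After projecting period 1:
Births: 94000 × 0.533 = 50102
15–29: 22500 × 0.962 = 21645
30–44: 81000 × 0.968 = 78408
45–59: 94000 × 0.953 = 89582
60–74: 83000 × 0.942 = 78186
→ [50102, 21645, 78408, 89582, 78186]
After projecting period 2:
Births: 78408 × 0.533 = 41791
15–29: 50102 × 0.962 = 48198
30–44: 21645 × 0.968 = 20952
45–59: 78408 × 0.953 = 74723
60–74: 89582 × 0.942 = 84386
→ [41791, 48198, 20952, 74723, 84386]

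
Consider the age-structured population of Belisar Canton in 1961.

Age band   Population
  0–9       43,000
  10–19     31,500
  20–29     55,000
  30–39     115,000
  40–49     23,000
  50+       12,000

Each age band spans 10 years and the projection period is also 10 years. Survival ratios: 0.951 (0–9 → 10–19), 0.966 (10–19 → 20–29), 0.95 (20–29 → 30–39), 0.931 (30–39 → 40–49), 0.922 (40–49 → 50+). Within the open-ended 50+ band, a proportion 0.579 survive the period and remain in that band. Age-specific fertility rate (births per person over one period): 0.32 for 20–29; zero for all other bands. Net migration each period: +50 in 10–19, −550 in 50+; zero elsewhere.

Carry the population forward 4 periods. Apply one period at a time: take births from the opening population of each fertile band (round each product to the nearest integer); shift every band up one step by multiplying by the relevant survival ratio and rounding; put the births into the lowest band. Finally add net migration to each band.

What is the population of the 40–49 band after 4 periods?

34980

Call the bands 1 to 6, youngest first.
Period 1:
Births: 55000 × 0.32 = 17600
Band 2: 43000 × 0.951 = 40893
Band 3: 31500 × 0.966 = 30429
Band 4: 55000 × 0.95 = 52250
Band 5: 115000 × 0.931 = 107065
Band 6: 23000 × 0.922 + 12000 × 0.579 = 21206 + 6948 = 28154
Net migration: Band 2 + 50 → 40943; Band 6 − 550 → 27604
End of period: [17600, 40943, 30429, 52250, 107065, 27604]
Period 2:
Births: 30429 × 0.32 = 9737
Band 2: 17600 × 0.951 = 16738
Band 3: 40943 × 0.966 = 39551
Band 4: 30429 × 0.95 = 28908
Band 5: 52250 × 0.931 = 48645
Band 6: 107065 × 0.922 + 27604 × 0.579 = 98714 + 15983 = 114697
Net migration: Band 2 + 50 → 16788; Band 6 − 550 → 114147
End of period: [9737, 16788, 39551, 28908, 48645, 114147]
Period 3:
Births: 39551 × 0.32 = 12656
Band 2: 9737 × 0.951 = 9260
Band 3: 16788 × 0.966 = 16217
Band 4: 39551 × 0.95 = 37573
Band 5: 28908 × 0.931 = 26913
Band 6: 48645 × 0.922 + 114147 × 0.579 = 44851 + 66091 = 110942
Net migration: Band 2 + 50 → 9310; Band 6 − 550 → 110392
End of period: [12656, 9310, 16217, 37573, 26913, 110392]
Period 4:
Births: 16217 × 0.32 = 5189
Band 2: 12656 × 0.951 = 12036
Band 3: 9310 × 0.966 = 8993
Band 4: 16217 × 0.95 = 15406
Band 5: 37573 × 0.931 = 34980
Band 6: 26913 × 0.922 + 110392 × 0.579 = 24814 + 63917 = 88731
Net migration: Band 2 + 50 → 12086; Band 6 − 550 → 88181
End of period: [5189, 12086, 8993, 15406, 34980, 88181]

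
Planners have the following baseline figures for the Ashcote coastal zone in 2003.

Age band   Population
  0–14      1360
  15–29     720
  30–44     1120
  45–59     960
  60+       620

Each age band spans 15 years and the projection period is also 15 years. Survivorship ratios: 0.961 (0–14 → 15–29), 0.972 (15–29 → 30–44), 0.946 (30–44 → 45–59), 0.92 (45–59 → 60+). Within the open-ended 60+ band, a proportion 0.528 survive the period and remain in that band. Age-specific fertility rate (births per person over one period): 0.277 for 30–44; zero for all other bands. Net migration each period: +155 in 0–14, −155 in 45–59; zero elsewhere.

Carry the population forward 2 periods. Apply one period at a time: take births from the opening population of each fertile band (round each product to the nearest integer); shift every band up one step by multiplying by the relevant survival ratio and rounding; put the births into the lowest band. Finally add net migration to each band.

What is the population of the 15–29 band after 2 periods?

Numbering the groups 1..5 from youngest to oldest:
Period 1:
Births: 1120 × 0.277 = 310
Group 2: 1360 × 0.961 = 1307
Group 3: 720 × 0.972 = 700
Group 4: 1120 × 0.946 = 1060
Group 5: 960 × 0.92 + 620 × 0.528 = 883 + 327 = 1210
Net migration: Group 1 + 155 → 465; Group 4 − 155 → 905
Giving 465 / 1307 / 700 / 905 / 1210.
Period 2:
Births: 700 × 0.277 = 194
Group 2: 465 × 0.961 = 447
Group 3: 1307 × 0.972 = 1270
Group 4: 700 × 0.946 = 662
Group 5: 905 × 0.92 + 1210 × 0.528 = 833 + 639 = 1472
Net migration: Group 1 + 155 → 349; Group 4 − 155 → 507
Giving 349 / 447 / 1270 / 507 / 1472.

447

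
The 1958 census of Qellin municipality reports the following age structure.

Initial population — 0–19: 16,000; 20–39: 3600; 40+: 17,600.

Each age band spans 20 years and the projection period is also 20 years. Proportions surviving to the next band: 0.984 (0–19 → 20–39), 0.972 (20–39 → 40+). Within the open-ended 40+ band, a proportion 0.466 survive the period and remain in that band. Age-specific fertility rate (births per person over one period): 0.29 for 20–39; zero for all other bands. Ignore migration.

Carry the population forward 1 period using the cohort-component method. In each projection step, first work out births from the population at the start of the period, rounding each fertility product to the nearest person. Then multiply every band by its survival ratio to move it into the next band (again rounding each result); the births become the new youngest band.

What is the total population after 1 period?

28489

Let band 1 be 0–19 through band 3 = 40+.
[period 1]
Births: 3600 * 0.29 = 1044
Band 2: 16000 * 0.984 = 15744
Band 3: 3600 * 0.972 + 17600 * 0.466 = 3499 + 8202 = 11701
Giving 1044 / 15744 / 11701.
Total after period 1: 1044 + 15744 + 11701 = 28489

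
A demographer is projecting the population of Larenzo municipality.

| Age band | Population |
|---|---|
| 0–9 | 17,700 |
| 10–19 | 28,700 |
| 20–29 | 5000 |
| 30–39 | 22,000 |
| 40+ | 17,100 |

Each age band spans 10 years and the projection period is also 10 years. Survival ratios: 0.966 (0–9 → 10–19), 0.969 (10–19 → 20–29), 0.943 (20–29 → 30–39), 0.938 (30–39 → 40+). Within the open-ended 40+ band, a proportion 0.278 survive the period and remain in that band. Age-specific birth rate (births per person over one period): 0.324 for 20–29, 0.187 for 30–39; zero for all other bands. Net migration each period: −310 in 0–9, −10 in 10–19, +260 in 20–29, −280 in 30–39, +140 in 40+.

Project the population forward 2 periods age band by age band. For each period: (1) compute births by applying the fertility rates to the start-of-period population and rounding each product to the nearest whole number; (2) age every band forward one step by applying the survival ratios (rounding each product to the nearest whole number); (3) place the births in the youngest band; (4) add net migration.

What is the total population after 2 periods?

Let band 1 be 0–9 through band 5 = 40+.
[period 1]
Births: 5000 * 0.324 = 1620  |  22000 * 0.187 = 4114 — total 5734
Band 2: 17700 * 0.966 = 17098
Band 3: 28700 * 0.969 = 27810
Band 4: 5000 * 0.943 = 4715
Band 5: 22000 * 0.938 + 17100 * 0.278 = 20636 + 4754 = 25390
Net migration: Band 1 − 310 → 5424; Band 2 − 10 → 17088; Band 3 + 260 → 28070; Band 4 − 280 → 4435; Band 5 + 140 → 25530
End of period: [5424, 17088, 28070, 4435, 25530]
[period 2]
Births: 28070 * 0.324 = 9095  |  4435 * 0.187 = 829 — total 9924
Band 2: 5424 * 0.966 = 5240
Band 3: 17088 * 0.969 = 16558
Band 4: 28070 * 0.943 = 26470
Band 5: 4435 * 0.938 + 25530 * 0.278 = 4160 + 7097 = 11257
Net migration: Band 1 − 310 → 9614; Band 2 − 10 → 5230; Band 3 + 260 → 16818; Band 4 − 280 → 26190; Band 5 + 140 → 11397
End of period: [9614, 5230, 16818, 26190, 11397]
Total after period 2: 9614 + 5230 + 16818 + 26190 + 11397 = 69249

69249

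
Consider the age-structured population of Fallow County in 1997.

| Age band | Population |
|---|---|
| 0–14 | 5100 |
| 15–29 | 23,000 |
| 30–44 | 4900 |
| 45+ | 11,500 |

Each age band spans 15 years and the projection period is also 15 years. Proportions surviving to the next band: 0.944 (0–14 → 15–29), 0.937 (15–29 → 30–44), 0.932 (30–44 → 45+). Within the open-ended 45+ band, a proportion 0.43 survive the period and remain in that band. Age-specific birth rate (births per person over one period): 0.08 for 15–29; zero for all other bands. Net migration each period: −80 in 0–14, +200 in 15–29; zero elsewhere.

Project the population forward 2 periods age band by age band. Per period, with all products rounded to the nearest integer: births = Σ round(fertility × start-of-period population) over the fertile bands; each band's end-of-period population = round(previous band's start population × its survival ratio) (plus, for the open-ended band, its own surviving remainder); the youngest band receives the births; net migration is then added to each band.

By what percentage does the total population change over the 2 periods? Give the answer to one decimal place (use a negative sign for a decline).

-30.2

Call the bands 1 to 4, youngest first.
Period 1.
Births: 23000 * 0.08 = 1840
Band 2: 5100 * 0.944 = 4814
Band 3: 23000 * 0.937 = 21551
Band 4: 4900 * 0.932 + 11500 * 0.43 = 4567 + 4945 = 9512
Net migration: Band 1 − 80 → 1760; Band 2 + 200 → 5014
End of period: [1760, 5014, 21551, 9512]
Period 2.
Births: 5014 * 0.08 = 401
Band 2: 1760 * 0.944 = 1661
Band 3: 5014 * 0.937 = 4698
Band 4: 21551 * 0.932 + 9512 * 0.43 = 20086 + 4090 = 24176
Net migration: Band 1 − 80 → 321; Band 2 + 200 → 1861
End of period: [321, 1861, 4698, 24176]
Total: 44500 → 31056; change = -13444; percentage change = -30.2%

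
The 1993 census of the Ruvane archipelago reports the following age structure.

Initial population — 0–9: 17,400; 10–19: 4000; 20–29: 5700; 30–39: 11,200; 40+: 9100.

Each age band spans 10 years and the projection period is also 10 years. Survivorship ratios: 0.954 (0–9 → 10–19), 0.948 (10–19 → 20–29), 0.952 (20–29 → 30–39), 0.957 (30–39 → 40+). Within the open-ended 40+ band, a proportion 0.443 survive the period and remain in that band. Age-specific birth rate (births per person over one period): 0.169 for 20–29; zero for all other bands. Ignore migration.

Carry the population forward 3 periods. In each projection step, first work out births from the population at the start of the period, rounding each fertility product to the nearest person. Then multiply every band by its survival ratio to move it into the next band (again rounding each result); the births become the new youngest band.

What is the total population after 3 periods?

27775

After projecting period 1:
Births: 5700 × 0.169 = 963
10–19: 17400 × 0.954 = 16600
20–29: 4000 × 0.948 = 3792
30–39: 5700 × 0.952 = 5426
40+: 11200 × 0.957 + 9100 × 0.443 = 10718 + 4031 = 14749
Population now: 0–9=963, 10–19=16600, 20–29=3792, 30–39=5426, 40+=14749
After projecting period 2:
Births: 3792 × 0.169 = 641
10–19: 963 × 0.954 = 919
20–29: 16600 × 0.948 = 15737
30–39: 3792 × 0.952 = 3610
40+: 5426 × 0.957 + 14749 × 0.443 = 5193 + 6534 = 11727
Population now: 0–9=641, 10–19=919, 20–29=15737, 30–39=3610, 40+=11727
After projecting period 3:
Births: 15737 × 0.169 = 2660
10–19: 641 × 0.954 = 612
20–29: 919 × 0.948 = 871
30–39: 15737 × 0.952 = 14982
40+: 3610 × 0.957 + 11727 × 0.443 = 3455 + 5195 = 8650
Population now: 0–9=2660, 10–19=612, 20–29=871, 30–39=14982, 40+=8650
Total after period 3: 2660 + 612 + 871 + 14982 + 8650 = 27775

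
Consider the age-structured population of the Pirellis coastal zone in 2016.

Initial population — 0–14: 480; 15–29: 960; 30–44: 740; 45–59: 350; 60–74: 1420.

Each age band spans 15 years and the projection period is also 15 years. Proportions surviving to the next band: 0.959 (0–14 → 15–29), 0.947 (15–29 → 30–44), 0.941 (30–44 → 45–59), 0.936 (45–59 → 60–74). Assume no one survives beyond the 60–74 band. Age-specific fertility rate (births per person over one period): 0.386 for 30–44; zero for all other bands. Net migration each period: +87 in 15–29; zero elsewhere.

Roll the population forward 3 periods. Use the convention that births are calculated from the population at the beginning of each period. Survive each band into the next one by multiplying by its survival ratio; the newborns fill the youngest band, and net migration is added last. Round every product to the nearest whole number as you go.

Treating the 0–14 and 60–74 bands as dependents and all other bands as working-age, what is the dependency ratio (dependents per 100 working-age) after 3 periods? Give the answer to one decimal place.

79.8

Numbering the bands 1..5 from youngest to oldest:
Period 1.
Births: 740 × 0.386 = 286
Band 2: 480 × 0.959 = 460
Band 3: 960 × 0.947 = 909
Band 4: 740 × 0.941 = 696
Band 5: 350 × 0.936 = 328
Net migration: Band 2 + 87 → 547
Population now: 0–14=286, 15–29=547, 30–44=909, 45–59=696, 60–74=328
Period 2.
Births: 909 × 0.386 = 351
Band 2: 286 × 0.959 = 274
Band 3: 547 × 0.947 = 518
Band 4: 909 × 0.941 = 855
Band 5: 696 × 0.936 = 651
Net migration: Band 2 + 87 → 361
Population now: 0–14=351, 15–29=361, 30–44=518, 45–59=855, 60–74=651
Period 3.
Births: 518 × 0.386 = 200
Band 2: 351 × 0.959 = 337
Band 3: 361 × 0.947 = 342
Band 4: 518 × 0.941 = 487
Band 5: 855 × 0.936 = 800
Net migration: Band 2 + 87 → 424
Population now: 0–14=200, 15–29=424, 30–44=342, 45–59=487, 60–74=800
Dependents (band 0–14 + band 60–74) = 200 + 800 = 1000; working-age = 1253; ratio = 1000/1253 × 100 = 79.8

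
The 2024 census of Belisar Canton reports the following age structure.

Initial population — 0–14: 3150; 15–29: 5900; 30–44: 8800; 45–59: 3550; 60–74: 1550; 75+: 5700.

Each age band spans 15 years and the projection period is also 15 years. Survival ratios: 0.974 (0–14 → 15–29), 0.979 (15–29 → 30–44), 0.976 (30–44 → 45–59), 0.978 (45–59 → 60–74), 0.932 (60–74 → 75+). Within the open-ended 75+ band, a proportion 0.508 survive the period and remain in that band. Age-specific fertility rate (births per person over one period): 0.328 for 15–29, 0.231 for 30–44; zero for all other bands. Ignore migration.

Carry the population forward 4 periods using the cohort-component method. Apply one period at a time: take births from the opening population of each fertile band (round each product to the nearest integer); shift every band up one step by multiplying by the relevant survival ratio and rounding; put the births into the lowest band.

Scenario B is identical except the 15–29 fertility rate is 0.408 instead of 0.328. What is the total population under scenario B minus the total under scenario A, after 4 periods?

— Period 1 —
Births: 5900 * 0.328 = 1935, 8800 * 0.231 = 2033 ⇒ total 3968
15–29: 3150 * 0.974 = 3068
30–44: 5900 * 0.979 = 5776
45–59: 8800 * 0.976 = 8589
60–74: 3550 * 0.978 = 3472
75+: 1550 * 0.932 + 5700 * 0.508 = 1445 + 2896 = 4341
Giving 3968 / 3068 / 5776 / 8589 / 3472 / 4341.
— Period 2 —
Births: 3068 * 0.328 = 1006, 5776 * 0.231 = 1334 ⇒ total 2340
15–29: 3968 * 0.974 = 3865
30–44: 3068 * 0.979 = 3004
45–59: 5776 * 0.976 = 5637
60–74: 8589 * 0.978 = 8400
75+: 3472 * 0.932 + 4341 * 0.508 = 3236 + 2205 = 5441
Giving 2340 / 3865 / 3004 / 5637 / 8400 / 5441.
— Period 3 —
Births: 3865 * 0.328 = 1268, 3004 * 0.231 = 694 ⇒ total 1962
15–29: 2340 * 0.974 = 2279
30–44: 3865 * 0.979 = 3784
45–59: 3004 * 0.976 = 2932
60–74: 5637 * 0.978 = 5513
75+: 8400 * 0.932 + 5441 * 0.508 = 7829 + 2764 = 10593
Giving 1962 / 2279 / 3784 / 2932 / 5513 / 10593.
— Period 4 —
Births: 2279 * 0.328 = 748, 3784 * 0.231 = 874 ⇒ total 1622
15–29: 1962 * 0.974 = 1911
30–44: 2279 * 0.979 = 2231
45–59: 3784 * 0.976 = 3693
60–74: 2932 * 0.978 = 2867
75+: 5513 * 0.932 + 10593 * 0.508 = 5138 + 5381 = 10519
Giving 1622 / 1911 / 2231 / 3693 / 2867 / 10519.
Scenario A total after 4 periods: 22843
Scenario B projection —
— Period 1 —
Births: 5900 * 0.408 = 2407, 8800 * 0.231 = 2033 ⇒ total 4440
15–29: 3150 * 0.974 = 3068
30–44: 5900 * 0.979 = 5776
45–59: 8800 * 0.976 = 8589
60–74: 3550 * 0.978 = 3472
75+: 1550 * 0.932 + 5700 * 0.508 = 1445 + 2896 = 4341
Giving 4440 / 3068 / 5776 / 8589 / 3472 / 4341.
— Period 2 —
Births: 3068 * 0.408 = 1252, 5776 * 0.231 = 1334 ⇒ total 2586
15–29: 4440 * 0.974 = 4325
30–44: 3068 * 0.979 = 3004
45–59: 5776 * 0.976 = 5637
60–74: 8589 * 0.978 = 8400
75+: 3472 * 0.932 + 4341 * 0.508 = 3236 + 2205 = 5441
Giving 2586 / 4325 / 3004 / 5637 / 8400 / 5441.
— Period 3 —
Births: 4325 * 0.408 = 1765, 3004 * 0.231 = 694 ⇒ total 2459
15–29: 2586 * 0.974 = 2519
30–44: 4325 * 0.979 = 4234
45–59: 3004 * 0.976 = 2932
60–74: 5637 * 0.978 = 5513
75+: 8400 * 0.932 + 5441 * 0.508 = 7829 + 2764 = 10593
Giving 2459 / 2519 / 4234 / 2932 / 5513 / 10593.
— Period 4 —
Births: 2519 * 0.408 = 1028, 4234 * 0.231 = 978 ⇒ total 2006
15–29: 2459 * 0.974 = 2395
30–44: 2519 * 0.979 = 2466
45–59: 4234 * 0.976 = 4132
60–74: 2932 * 0.978 = 2867
75+: 5513 * 0.932 + 10593 * 0.508 = 5138 + 5381 = 10519
Giving 2006 / 2395 / 2466 / 4132 / 2867 / 10519.
Scenario B total after 4 periods: 24385
Difference B − A = 24385 − 22843 = 1542

1542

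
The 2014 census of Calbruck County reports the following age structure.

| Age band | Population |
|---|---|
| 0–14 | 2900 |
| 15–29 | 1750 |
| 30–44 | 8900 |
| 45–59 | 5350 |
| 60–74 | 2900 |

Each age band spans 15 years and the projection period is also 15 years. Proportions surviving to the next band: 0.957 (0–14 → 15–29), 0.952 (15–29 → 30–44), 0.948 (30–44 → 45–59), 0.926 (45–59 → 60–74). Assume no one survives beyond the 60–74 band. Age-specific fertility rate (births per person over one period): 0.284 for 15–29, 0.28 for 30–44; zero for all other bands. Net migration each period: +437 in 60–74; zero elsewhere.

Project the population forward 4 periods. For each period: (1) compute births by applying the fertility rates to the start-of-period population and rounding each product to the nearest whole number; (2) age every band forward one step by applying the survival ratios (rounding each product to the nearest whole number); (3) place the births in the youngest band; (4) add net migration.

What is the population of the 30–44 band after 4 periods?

1142

[period 1]
Births: 1750 * 0.284 = 497  |  8900 * 0.28 = 2492 — total 2989
15–29: 2900 * 0.957 = 2775
30–44: 1750 * 0.952 = 1666
45–59: 8900 * 0.948 = 8437
60–74: 5350 * 0.926 = 4954
Net migration: 60–74 + 437 → 5391
→ [2989, 2775, 1666, 8437, 5391]
[period 2]
Births: 2775 * 0.284 = 788  |  1666 * 0.28 = 466 — total 1254
15–29: 2989 * 0.957 = 2860
30–44: 2775 * 0.952 = 2642
45–59: 1666 * 0.948 = 1579
60–74: 8437 * 0.926 = 7813
Net migration: 60–74 + 437 → 8250
→ [1254, 2860, 2642, 1579, 8250]
[period 3]
Births: 2860 * 0.284 = 812  |  2642 * 0.28 = 740 — total 1552
15–29: 1254 * 0.957 = 1200
30–44: 2860 * 0.952 = 2723
45–59: 2642 * 0.948 = 2505
60–74: 1579 * 0.926 = 1462
Net migration: 60–74 + 437 → 1899
→ [1552, 1200, 2723, 2505, 1899]
[period 4]
Births: 1200 * 0.284 = 341  |  2723 * 0.28 = 762 — total 1103
15–29: 1552 * 0.957 = 1485
30–44: 1200 * 0.952 = 1142
45–59: 2723 * 0.948 = 2581
60–74: 2505 * 0.926 = 2320
Net migration: 60–74 + 437 → 2757
→ [1103, 1485, 1142, 2581, 2757]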